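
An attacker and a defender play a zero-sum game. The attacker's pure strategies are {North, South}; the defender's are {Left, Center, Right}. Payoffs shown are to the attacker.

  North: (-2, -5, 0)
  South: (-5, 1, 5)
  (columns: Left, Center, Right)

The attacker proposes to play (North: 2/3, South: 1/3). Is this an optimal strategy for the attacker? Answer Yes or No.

Against Left this mix gives (2/3)·(-2) + (1/3)·(-5) = -3.
Against Center this mix gives (2/3)·(-5) + (1/3)·1 = -3.
Against Right this mix gives (2/3)·0 + (1/3)·5 = 5/3.
All of the defender's active replies (Left, Center) yield -3, and no column does worse for the attacker. The mix makes the defender indifferent and guarantees -3, so it is optimal.

Yes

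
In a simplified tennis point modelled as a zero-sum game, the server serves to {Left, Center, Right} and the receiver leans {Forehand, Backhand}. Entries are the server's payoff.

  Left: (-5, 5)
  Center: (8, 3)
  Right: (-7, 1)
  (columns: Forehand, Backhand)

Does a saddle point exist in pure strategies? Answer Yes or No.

No

Row minima: Left → -5, Center → 3, Right → -7; maximin = 3.
Column maxima: Forehand → 8, Backhand → 5; minimax = 5.
3 ≠ 5, so no pure-strategy equilibrium exists.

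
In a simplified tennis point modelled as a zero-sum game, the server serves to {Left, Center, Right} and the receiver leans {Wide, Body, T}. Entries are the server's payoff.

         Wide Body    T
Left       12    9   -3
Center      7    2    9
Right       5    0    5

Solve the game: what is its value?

Row minima: Left → -3, Center → 2, Right → 0; maximin = 2.
Column maxima: Wide → 12, Body → 9, T → 9; minimax = 9.
2 ≠ 9, so there is no saddle point; optimal play is mixed.
Right is strictly dominated by Center, so the server never plays it.
Wide is strictly dominated by Body (it gives the server strictly more in every row), so the receiver never plays it.
On the remaining 2×2 (Left, Center vs Body, T):
Let the server play Left with probability p. Expected payoff against Body: 9p + 2(1−p) = 7p + 2; against T: (-3)p + 9(1−p) = −12p + 9.
Setting these equal: 7p + 2 = −12p + 9 ⇒ 19p = 7 ⇒ p = 7/19, and the value is (7)·(7/19) + 2 = 87/19.
For the receiver: with q = P(Body), equating Left's and Center's payoffs gives 12q − 3 = −7q + 9 ⇒ q = 12/19.

87/19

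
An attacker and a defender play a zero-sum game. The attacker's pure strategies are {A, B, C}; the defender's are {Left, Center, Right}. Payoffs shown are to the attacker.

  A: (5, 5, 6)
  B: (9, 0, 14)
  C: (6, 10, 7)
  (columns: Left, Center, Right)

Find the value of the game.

90/13

Row minima: A → 5, B → 0, C → 6; maximin = 6.
Column maxima: Left → 9, Center → 10, Right → 14; minimax = 9.
6 ≠ 9, so there is no saddle point; optimal play is mixed.
A is strictly dominated by C, so the attacker never plays it.
Right is strictly dominated by Left (it gives the attacker strictly more in every row), so the defender never plays it.
On the remaining 2×2 (B, C vs Left, Center):
Let the attacker play B with probability p. Expected payoff against Left: 9p + 6(1−p) = 3p + 6; against Center: 0p + 10(1−p) = −10p + 10.
Setting these equal: 3p + 6 = −10p + 10 ⇒ 13p = 4 ⇒ p = 4/13, and the value is (3)·(4/13) + 6 = 90/13.
For the defender: with q = P(Left), equating B's and C's payoffs gives 9q = −4q + 10 ⇒ q = 10/13.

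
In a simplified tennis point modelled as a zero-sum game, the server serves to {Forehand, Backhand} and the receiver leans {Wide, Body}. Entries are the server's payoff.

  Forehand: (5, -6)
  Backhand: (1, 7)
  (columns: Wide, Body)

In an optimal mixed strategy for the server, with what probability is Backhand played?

11/17

Row minima: Forehand → -6, Backhand → 1; maximin = 1.
Column maxima: Wide → 5, Body → 7; minimax = 5.
1 ≠ 5, so there is no saddle point; optimal play is mixed.
Let the server play Forehand with probability p. Expected payoff against Wide: 5p + 1(1−p) = 4p + 1; against Body: (-6)p + 7(1−p) = −13p + 7.
Setting these equal: 4p + 1 = −13p + 7 ⇒ 17p = 6 ⇒ p = 6/17, and the value is (4)·(6/17) + 1 = 41/17.
For the receiver: with q = P(Wide), equating Forehand's and Backhand's payoffs gives 11q − 6 = −6q + 7 ⇒ q = 13/17.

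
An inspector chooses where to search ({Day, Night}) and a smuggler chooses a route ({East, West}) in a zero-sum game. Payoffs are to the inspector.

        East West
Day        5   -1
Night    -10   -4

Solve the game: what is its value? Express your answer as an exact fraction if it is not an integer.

-1

Row minima: Day → -1, Night → -10; maximin = -1.
Column maxima: East → 5, West → -1; minimax = -1.
Since maximin = minimax = -1, there is a saddle point and the value is -1.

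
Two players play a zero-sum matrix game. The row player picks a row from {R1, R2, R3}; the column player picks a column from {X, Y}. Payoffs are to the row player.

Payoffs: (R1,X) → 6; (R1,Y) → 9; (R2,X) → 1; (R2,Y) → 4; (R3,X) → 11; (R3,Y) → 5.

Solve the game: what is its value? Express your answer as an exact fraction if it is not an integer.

Row minima: R1 → 6, R2 → 1, R3 → 5; maximin = 6.
Column maxima: X → 11, Y → 9; minimax = 9.
6 ≠ 9, so there is no saddle point; optimal play is mixed.
R2 is strictly dominated by R1, so the row player never plays it.
On the remaining 2×2 (R1, R3 vs X, Y):
Let the row player play R1 with probability p. Expected payoff against X: 6p + 11(1−p) = −5p + 11; against Y: 9p + 5(1−p) = 4p + 5.
Setting these equal: −5p + 11 = 4p + 5 ⇒ −9p = -6 ⇒ p = 2/3, and the value is (-5)·(2/3) + 11 = 23/3.
For the column player: with q = P(X), equating R1's and R3's payoffs gives −3q + 9 = 6q + 5 ⇒ q = 4/9.

23/3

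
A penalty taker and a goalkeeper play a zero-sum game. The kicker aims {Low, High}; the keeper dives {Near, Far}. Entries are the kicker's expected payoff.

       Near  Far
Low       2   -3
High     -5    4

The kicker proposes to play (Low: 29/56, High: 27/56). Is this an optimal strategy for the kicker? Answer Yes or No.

Against Near this mix gives (29/56)·2 + (27/56)·(-5) = -11/8.
Against Far this mix gives (29/56)·(-3) + (27/56)·4 = 3/8.
The keeper will play Near, holding the kicker to -11/8. Shifting weight toward the row that does better against Near would raise this floor (the equalizing mix achieves -1/2 against both Near and Far), so the proposed strategy is not optimal.

No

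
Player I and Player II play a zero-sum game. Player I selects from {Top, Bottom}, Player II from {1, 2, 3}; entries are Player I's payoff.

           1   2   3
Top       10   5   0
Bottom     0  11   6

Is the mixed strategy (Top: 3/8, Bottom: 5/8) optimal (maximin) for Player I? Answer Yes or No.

Against 1 this mix gives (3/8)·10 + (5/8)·0 = 15/4.
Against 2 this mix gives (3/8)·5 + (5/8)·11 = 35/4.
Against 3 this mix gives (3/8)·0 + (5/8)·6 = 15/4.
All of Player II's active replies (1, 3) yield 15/4, and no column does worse for Player I. The mix makes Player II indifferent and guarantees 15/4, so it is optimal.

Yes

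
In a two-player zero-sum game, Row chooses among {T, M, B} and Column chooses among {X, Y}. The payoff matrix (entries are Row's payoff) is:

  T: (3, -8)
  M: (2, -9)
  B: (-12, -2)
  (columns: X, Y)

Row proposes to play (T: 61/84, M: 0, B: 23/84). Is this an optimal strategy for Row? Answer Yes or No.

Against X this mix gives (61/84)·3 + (23/84)·(-12) = -31/28.
Against Y this mix gives (61/84)·(-8) + (23/84)·(-2) = -89/14.
Column will play Y, holding Row to -89/14. Shifting weight toward the row that does better against Y would raise this floor (the equalizing mix achieves -34/7 against both Y and X), so the proposed strategy is not optimal.

No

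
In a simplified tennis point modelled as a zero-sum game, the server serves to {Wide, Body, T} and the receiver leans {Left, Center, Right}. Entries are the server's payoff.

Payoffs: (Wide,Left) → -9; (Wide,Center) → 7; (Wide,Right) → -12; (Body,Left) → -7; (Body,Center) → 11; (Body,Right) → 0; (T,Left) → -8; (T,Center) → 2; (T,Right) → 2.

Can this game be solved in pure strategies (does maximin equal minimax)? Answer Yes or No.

Yes

Row minima: Wide → -12, Body → -7, T → -8; maximin = -7.
Column maxima: Left → -7, Center → 11, Right → 2; minimax = -7.
maximin = minimax = -7, so a saddle point exists.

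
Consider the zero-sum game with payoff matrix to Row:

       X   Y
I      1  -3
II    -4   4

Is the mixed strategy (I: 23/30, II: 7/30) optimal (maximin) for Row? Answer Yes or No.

No

Against X this mix gives (23/30)·1 + (7/30)·(-4) = -1/6.
Against Y this mix gives (23/30)·(-3) + (7/30)·4 = -41/30.
Column will play Y, holding Row to -41/30. Shifting weight toward the row that does better against Y would raise this floor (the equalizing mix achieves -2/3 against both Y and X), so the proposed strategy is not optimal.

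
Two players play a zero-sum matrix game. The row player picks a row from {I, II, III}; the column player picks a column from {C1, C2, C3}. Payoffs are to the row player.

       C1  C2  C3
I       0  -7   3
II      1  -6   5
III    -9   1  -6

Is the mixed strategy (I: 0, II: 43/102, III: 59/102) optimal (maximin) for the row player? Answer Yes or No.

Against C1 this mix gives (43/102)·1 + (59/102)·(-9) = -244/51.
Against C2 this mix gives (43/102)·(-6) + (59/102)·1 = -199/102.
Against C3 this mix gives (43/102)·5 + (59/102)·(-6) = -139/102.
The column player will play C1, holding the row player to -244/51. Shifting weight toward the row that does better against C1 would raise this floor (the equalizing mix achieves -53/17 against both C1 and C2), so the proposed strategy is not optimal.

No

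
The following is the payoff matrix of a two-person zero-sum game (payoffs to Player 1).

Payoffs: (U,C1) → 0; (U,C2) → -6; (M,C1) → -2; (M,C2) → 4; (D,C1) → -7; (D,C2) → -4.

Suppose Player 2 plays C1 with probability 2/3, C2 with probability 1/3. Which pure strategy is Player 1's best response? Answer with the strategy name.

Expected payoff of U: (2/3)·0 + (1/3)·(-6) = -2.
Expected payoff of M: (2/3)·(-2) + (1/3)·4 = 0.
Expected payoff of D: (2/3)·(-7) + (1/3)·(-4) = -6.
The largest is 0, so Player 1's best response is M.

M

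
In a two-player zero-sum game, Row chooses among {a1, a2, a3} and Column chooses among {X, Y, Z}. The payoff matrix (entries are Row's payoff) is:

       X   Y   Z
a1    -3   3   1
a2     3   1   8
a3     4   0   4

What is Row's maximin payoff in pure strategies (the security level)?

1

Row minima: a1 → -3, a2 → 1, a3 → 0.
The best of these is 1.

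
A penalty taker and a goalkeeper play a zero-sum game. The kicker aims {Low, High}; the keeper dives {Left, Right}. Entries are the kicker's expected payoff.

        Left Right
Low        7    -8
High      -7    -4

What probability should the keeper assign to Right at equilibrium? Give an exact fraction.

7/9

Row minima: Low → -8, High → -7; maximin = -7.
Column maxima: Left → 7, Right → -4; minimax = -4.
-7 ≠ -4, so there is no saddle point; optimal play is mixed.
Let the kicker play Low with probability p. Expected payoff against Left: 7p + (-7)(1−p) = 14p − 7; against Right: (-8)p + (-4)(1−p) = −4p − 4.
Setting these equal: 14p − 7 = −4p − 4 ⇒ 18p = 3 ⇒ p = 1/6, and the value is (14)·(1/6) − 7 = -14/3.
For the keeper: with q = P(Left), equating Low's and High's payoffs gives 15q − 8 = −3q − 4 ⇒ q = 2/9.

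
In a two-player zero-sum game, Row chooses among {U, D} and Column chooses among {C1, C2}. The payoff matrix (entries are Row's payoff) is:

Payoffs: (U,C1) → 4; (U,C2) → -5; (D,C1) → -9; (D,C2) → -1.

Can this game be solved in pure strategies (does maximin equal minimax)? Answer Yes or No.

No

Row minima: U → -5, D → -9; maximin = -5.
Column maxima: C1 → 4, C2 → -1; minimax = -1.
-5 ≠ -1, so no pure-strategy equilibrium exists.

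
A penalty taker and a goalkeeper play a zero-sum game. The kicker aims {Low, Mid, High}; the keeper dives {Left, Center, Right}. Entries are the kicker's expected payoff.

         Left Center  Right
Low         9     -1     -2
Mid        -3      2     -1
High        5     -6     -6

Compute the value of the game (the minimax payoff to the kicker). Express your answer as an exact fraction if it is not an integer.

-15/13

Row minima: Low → -2, Mid → -3, High → -6; maximin = -2.
Column maxima: Left → 9, Center → 2, Right → -1; minimax = -1.
-2 ≠ -1, so there is no saddle point; optimal play is mixed.
High is strictly dominated by Low, so the kicker never plays it.
With High eliminated, Center is strictly dominated by Right (it gives the kicker strictly more in every remaining row), so the keeper never plays it.
On the remaining 2×2 (Low, Mid vs Left, Right):
Let the kicker play Low with probability p. Expected payoff against Left: 9p + (-3)(1−p) = 12p − 3; against Right: (-2)p + (-1)(1−p) = −p − 1.
Setting these equal: 12p − 3 = −p − 1 ⇒ 13p = 2 ⇒ p = 2/13, and the value is (12)·(2/13) − 3 = -15/13.
For the keeper: with q = P(Left), equating Low's and Mid's payoffs gives 11q − 2 = −2q − 1 ⇒ q = 1/13.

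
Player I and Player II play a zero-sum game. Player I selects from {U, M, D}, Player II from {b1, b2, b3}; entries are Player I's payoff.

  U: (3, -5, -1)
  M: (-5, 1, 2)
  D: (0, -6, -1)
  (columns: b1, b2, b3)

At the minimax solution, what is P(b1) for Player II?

Row minima: U → -5, M → -5, D → -6; maximin = -5.
Column maxima: b1 → 3, b2 → 1, b3 → 2; minimax = 1.
-5 ≠ 1, so there is no saddle point; optimal play is mixed.
b3 is strictly dominated by b2 (it gives Player I strictly more in every row), so Player II never plays it.
With b3 eliminated, D is strictly dominated by U (U gives Player I strictly more in every remaining column), so Player I never plays it.
On the remaining 2×2 (U, M vs b1, b2):
Let Player I play U with probability p. Expected payoff against b1: 3p + (-5)(1−p) = 8p − 5; against b2: (-5)p + 1(1−p) = −6p + 1.
Setting these equal: 8p − 5 = −6p + 1 ⇒ 14p = 6 ⇒ p = 3/7, and the value is (8)·(3/7) − 5 = -11/7.
For Player II: with q = P(b1), equating U's and M's payoffs gives 8q − 5 = −6q + 1 ⇒ q = 3/7.

3/7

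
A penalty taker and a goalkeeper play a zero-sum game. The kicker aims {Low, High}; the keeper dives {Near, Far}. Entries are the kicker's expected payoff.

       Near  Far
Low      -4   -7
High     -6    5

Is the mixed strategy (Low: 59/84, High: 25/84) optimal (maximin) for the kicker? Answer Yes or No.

No

Against Near this mix gives (59/84)·(-4) + (25/84)·(-6) = -193/42.
Against Far this mix gives (59/84)·(-7) + (25/84)·5 = -24/7.
The keeper will play Near, holding the kicker to -193/42. Shifting weight toward the row that does better against Near would raise this floor (the equalizing mix achieves -31/7 against both Near and Far), so the proposed strategy is not optimal.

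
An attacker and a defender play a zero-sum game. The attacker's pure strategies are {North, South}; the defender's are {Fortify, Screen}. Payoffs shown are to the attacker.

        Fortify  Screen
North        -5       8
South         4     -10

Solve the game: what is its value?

Row minima: North → -5, South → -10; maximin = -5.
Column maxima: Fortify → 4, Screen → 8; minimax = 4.
-5 ≠ 4, so there is no saddle point; optimal play is mixed.
Let the attacker play North with probability p. Expected payoff against Fortify: (-5)p + 4(1−p) = −9p + 4; against Screen: 8p + (-10)(1−p) = 18p − 10.
Setting these equal: −9p + 4 = 18p − 10 ⇒ −27p = -14 ⇒ p = 14/27, and the value is (-9)·(14/27) + 4 = -2/3.
For the defender: with q = P(Fortify), equating North's and South's payoffs gives −13q + 8 = 14q − 10 ⇒ q = 2/3.

-2/3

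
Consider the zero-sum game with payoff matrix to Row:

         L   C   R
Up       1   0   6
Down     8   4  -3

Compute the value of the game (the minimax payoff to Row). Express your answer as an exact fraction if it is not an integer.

24/13

Row minima: Up → 0, Down → -3; maximin = 0.
Column maxima: L → 8, C → 4, R → 6; minimax = 4.
0 ≠ 4, so there is no saddle point; optimal play is mixed.
L is strictly dominated by C (it gives Row strictly more in every row), so Column never plays it.
On the remaining 2×2 (Up, Down vs C, R):
Let Row play Up with probability p. Expected payoff against C: 0p + 4(1−p) = −4p + 4; against R: 6p + (-3)(1−p) = 9p − 3.
Setting these equal: −4p + 4 = 9p − 3 ⇒ −13p = -7 ⇒ p = 7/13, and the value is (-4)·(7/13) + 4 = 24/13.
For Column: with q = P(C), equating Up's and Down's payoffs gives −6q + 6 = 7q − 3 ⇒ q = 9/13.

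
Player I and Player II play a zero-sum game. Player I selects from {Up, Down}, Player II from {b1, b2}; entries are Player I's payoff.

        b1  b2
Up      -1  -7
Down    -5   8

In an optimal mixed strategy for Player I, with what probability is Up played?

Row minima: Up → -7, Down → -5; maximin = -5.
Column maxima: b1 → -1, b2 → 8; minimax = -1.
-5 ≠ -1, so there is no saddle point; optimal play is mixed.
Let Player I play Up with probability p. Expected payoff against b1: (-1)p + (-5)(1−p) = 4p − 5; against b2: (-7)p + 8(1−p) = −15p + 8.
Setting these equal: 4p − 5 = −15p + 8 ⇒ 19p = 13 ⇒ p = 13/19, and the value is (4)·(13/19) − 5 = -43/19.
For Player II: with q = P(b1), equating Up's and Down's payoffs gives 6q − 7 = −13q + 8 ⇒ q = 15/19.

13/19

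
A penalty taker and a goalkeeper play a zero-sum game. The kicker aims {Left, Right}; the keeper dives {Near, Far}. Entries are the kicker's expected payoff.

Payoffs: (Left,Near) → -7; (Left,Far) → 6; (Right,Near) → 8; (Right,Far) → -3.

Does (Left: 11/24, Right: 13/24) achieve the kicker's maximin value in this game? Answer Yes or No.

Yes

Against Near this mix gives (11/24)·(-7) + (13/24)·8 = 9/8.
Against Far this mix gives (11/24)·6 + (13/24)·(-3) = 9/8.
All of the keeper's active replies (Near, Far) yield 9/8, and no column does worse for the kicker. The mix makes the keeper indifferent and guarantees 9/8, so it is optimal.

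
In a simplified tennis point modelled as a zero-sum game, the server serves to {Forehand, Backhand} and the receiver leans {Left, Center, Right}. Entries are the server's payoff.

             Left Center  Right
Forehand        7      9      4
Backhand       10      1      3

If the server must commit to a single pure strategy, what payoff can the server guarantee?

Row minima: Forehand → 4, Backhand → 1.
The best of these is 4.

4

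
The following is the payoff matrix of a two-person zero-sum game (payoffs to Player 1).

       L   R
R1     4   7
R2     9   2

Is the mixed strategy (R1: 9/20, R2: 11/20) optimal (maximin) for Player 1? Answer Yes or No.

No

Against L this mix gives (9/20)·4 + (11/20)·9 = 27/4.
Against R this mix gives (9/20)·7 + (11/20)·2 = 17/4.
Player 2 will play R, holding Player 1 to 17/4. Shifting weight toward the row that does better against R would raise this floor (the equalizing mix achieves 11/2 against both R and L), so the proposed strategy is not optimal.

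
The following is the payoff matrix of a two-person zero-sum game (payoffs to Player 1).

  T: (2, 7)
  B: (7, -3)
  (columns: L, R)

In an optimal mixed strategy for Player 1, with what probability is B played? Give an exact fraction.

Row minima: T → 2, B → -3; maximin = 2.
Column maxima: L → 7, R → 7; minimax = 7.
2 ≠ 7, so there is no saddle point; optimal play is mixed.
Let Player 1 play T with probability p. Expected payoff against L: 2p + 7(1−p) = −5p + 7; against R: 7p + (-3)(1−p) = 10p − 3.
Setting these equal: −5p + 7 = 10p − 3 ⇒ −15p = -10 ⇒ p = 2/3, and the value is (-5)·(2/3) + 7 = 11/3.
For Player 2: with q = P(L), equating T's and B's payoffs gives −5q + 7 = 10q − 3 ⇒ q = 2/3.

1/3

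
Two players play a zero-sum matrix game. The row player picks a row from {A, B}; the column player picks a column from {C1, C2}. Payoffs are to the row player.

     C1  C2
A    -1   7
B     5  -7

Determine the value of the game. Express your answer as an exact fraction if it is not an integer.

7/5

Row minima: A → -1, B → -7; maximin = -1.
Column maxima: C1 → 5, C2 → 7; minimax = 5.
-1 ≠ 5, so there is no saddle point; optimal play is mixed.
Let the row player play A with probability p. Expected payoff against C1: (-1)p + 5(1−p) = −6p + 5; against C2: 7p + (-7)(1−p) = 14p − 7.
Setting these equal: −6p + 5 = 14p − 7 ⇒ −20p = -12 ⇒ p = 3/5, and the value is (-6)·(3/5) + 5 = 7/5.
For the column player: with q = P(C1), equating A's and B's payoffs gives −8q + 7 = 12q − 7 ⇒ q = 7/10.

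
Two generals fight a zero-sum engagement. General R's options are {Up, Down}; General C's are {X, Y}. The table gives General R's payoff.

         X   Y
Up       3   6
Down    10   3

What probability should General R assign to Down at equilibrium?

3/10

Row minima: Up → 3, Down → 3; maximin = 3.
Column maxima: X → 10, Y → 6; minimax = 6.
3 ≠ 6, so there is no saddle point; optimal play is mixed.
Let General R play Up with probability p. Expected payoff against X: 3p + 10(1−p) = −7p + 10; against Y: 6p + 3(1−p) = 3p + 3.
Setting these equal: −7p + 10 = 3p + 3 ⇒ −10p = -7 ⇒ p = 7/10, and the value is (-7)·(7/10) + 10 = 51/10.
For General C: with q = P(X), equating Up's and Down's payoffs gives −3q + 6 = 7q + 3 ⇒ q = 3/10.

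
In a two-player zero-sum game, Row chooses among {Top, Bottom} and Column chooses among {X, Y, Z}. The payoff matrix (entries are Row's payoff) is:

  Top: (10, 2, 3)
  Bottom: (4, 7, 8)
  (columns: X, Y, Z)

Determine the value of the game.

Row minima: Top → 2, Bottom → 4; maximin = 4.
Column maxima: X → 10, Y → 7, Z → 8; minimax = 7.
4 ≠ 7, so there is no saddle point; optimal play is mixed.
Z is strictly dominated by Y (it gives Row strictly more in every row), so Column never plays it.
On the remaining 2×2 (Top, Bottom vs X, Y):
Let Row play Top with probability p. Expected payoff against X: 10p + 4(1−p) = 6p + 4; against Y: 2p + 7(1−p) = −5p + 7.
Setting these equal: 6p + 4 = −5p + 7 ⇒ 11p = 3 ⇒ p = 3/11, and the value is (6)·(3/11) + 4 = 62/11.
For Column: with q = P(X), equating Top's and Bottom's payoffs gives 8q + 2 = −3q + 7 ⇒ q = 5/11.

62/11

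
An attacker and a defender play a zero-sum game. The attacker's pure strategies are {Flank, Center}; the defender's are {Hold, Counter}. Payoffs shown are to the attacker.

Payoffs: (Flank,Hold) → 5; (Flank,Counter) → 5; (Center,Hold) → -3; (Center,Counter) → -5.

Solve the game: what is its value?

5

Row minima: Flank → 5, Center → -5; maximin = 5.
Column maxima: Hold → 5, Counter → 5; minimax = 5.
Since maximin = minimax = 5, there is a saddle point and the value is 5.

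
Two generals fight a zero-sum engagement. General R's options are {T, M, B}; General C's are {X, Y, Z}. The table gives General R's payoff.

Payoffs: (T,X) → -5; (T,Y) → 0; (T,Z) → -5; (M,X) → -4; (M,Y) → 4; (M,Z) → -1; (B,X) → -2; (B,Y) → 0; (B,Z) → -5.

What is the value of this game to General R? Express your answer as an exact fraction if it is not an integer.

Row minima: T → -5, M → -4, B → -5; maximin = -4.
Column maxima: X → -2, Y → 4, Z → -1; minimax = -2.
-4 ≠ -2, so there is no saddle point; optimal play is mixed.
T is strictly dominated by M, so General R never plays it.
Y is strictly dominated by X (it gives General R strictly more in every row), so General C never plays it.
On the remaining 2×2 (M, B vs X, Z):
Let General R play M with probability p. Expected payoff against X: (-4)p + (-2)(1−p) = −2p − 2; against Z: (-1)p + (-5)(1−p) = 4p − 5.
Setting these equal: −2p − 2 = 4p − 5 ⇒ −6p = -3 ⇒ p = 1/2, and the value is (-2)·(1/2) − 2 = -3.
For General C: with q = P(X), equating M's and B's payoffs gives −3q − 1 = 3q − 5 ⇒ q = 2/3.

-3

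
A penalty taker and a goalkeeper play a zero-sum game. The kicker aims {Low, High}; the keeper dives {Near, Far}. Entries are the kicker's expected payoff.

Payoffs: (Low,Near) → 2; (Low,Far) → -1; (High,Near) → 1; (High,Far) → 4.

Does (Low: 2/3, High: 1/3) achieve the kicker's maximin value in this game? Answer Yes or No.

Against Near this mix gives (2/3)·2 + (1/3)·1 = 5/3.
Against Far this mix gives (2/3)·(-1) + (1/3)·4 = 2/3.
The keeper will play Far, holding the kicker to 2/3. Shifting weight toward the row that does better against Far would raise this floor (the equalizing mix achieves 3/2 against both Far and Near), so the proposed strategy is not optimal.

No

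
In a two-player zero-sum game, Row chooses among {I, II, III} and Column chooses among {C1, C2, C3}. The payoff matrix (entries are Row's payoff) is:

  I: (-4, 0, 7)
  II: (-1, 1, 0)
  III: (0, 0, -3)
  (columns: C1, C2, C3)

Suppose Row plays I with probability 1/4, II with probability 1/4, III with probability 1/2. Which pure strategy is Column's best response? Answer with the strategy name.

C1

If Column plays C1, Row's expected payoff is (1/4)·(-4) + (1/4)·(-1) + (1/2)·0 = -5/4.
If Column plays C2, Row's expected payoff is (1/4)·0 + (1/4)·1 + (1/2)·0 = 1/4.
If Column plays C3, Row's expected payoff is (1/4)·7 + (1/4)·0 + (1/2)·(-3) = 1/4.
Column minimizes Row's payoff; the smallest is -5/4, so the best response is C1.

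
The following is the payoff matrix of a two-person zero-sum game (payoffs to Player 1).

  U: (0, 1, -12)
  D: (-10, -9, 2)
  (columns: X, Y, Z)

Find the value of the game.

-5

Row minima: U → -12, D → -10; maximin = -10.
Column maxima: X → 0, Y → 1, Z → 2; minimax = 0.
-10 ≠ 0, so there is no saddle point; optimal play is mixed.
Y is strictly dominated by X (it gives Player 1 strictly more in every row), so Player 2 never plays it.
On the remaining 2×2 (U, D vs X, Z):
Let Player 1 play U with probability p. Expected payoff against X: 0p + (-10)(1−p) = 10p − 10; against Z: (-12)p + 2(1−p) = −14p + 2.
Setting these equal: 10p − 10 = −14p + 2 ⇒ 24p = 12 ⇒ p = 1/2, and the value is (10)·(1/2) − 10 = -5.
For Player 2: with q = P(X), equating U's and D's payoffs gives 12q − 12 = −12q + 2 ⇒ q = 7/12.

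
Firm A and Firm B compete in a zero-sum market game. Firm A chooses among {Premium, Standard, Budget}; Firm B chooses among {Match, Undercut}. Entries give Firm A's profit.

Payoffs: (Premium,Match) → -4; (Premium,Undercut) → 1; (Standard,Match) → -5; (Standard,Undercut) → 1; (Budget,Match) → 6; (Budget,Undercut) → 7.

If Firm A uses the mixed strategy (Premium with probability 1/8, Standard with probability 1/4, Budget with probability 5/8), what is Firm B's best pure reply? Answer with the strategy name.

If Firm B plays Match, Firm A's expected payoff is (1/8)·(-4) + (1/4)·(-5) + (5/8)·6 = 2.
If Firm B plays Undercut, Firm A's expected payoff is (1/8)·1 + (1/4)·1 + (5/8)·7 = 19/4.
Firm B minimizes Firm A's payoff; the smallest is 2, so the best response is Match.

Match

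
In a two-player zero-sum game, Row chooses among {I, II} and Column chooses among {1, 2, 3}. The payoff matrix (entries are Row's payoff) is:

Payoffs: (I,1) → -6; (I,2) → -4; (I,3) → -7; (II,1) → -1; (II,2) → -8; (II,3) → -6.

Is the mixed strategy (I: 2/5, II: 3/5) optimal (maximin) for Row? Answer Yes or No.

Yes

Against 1 this mix gives (2/5)·(-6) + (3/5)·(-1) = -3.
Against 2 this mix gives (2/5)·(-4) + (3/5)·(-8) = -32/5.
Against 3 this mix gives (2/5)·(-7) + (3/5)·(-6) = -32/5.
All of Column's active replies (2, 3) yield -32/5, and no column does worse for Row. The mix makes Column indifferent and guarantees -32/5, so it is optimal.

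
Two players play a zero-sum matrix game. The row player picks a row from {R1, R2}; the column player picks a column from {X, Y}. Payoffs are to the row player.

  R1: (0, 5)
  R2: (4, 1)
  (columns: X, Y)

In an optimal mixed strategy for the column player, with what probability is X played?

1/2

Row minima: R1 → 0, R2 → 1; maximin = 1.
Column maxima: X → 4, Y → 5; minimax = 4.
1 ≠ 4, so there is no saddle point; optimal play is mixed.
Let the row player play R1 with probability p. Expected payoff against X: 0p + 4(1−p) = −4p + 4; against Y: 5p + 1(1−p) = 4p + 1.
Setting these equal: −4p + 4 = 4p + 1 ⇒ −8p = -3 ⇒ p = 3/8, and the value is (-4)·(3/8) + 4 = 5/2.
For the column player: with q = P(X), equating R1's and R2's payoffs gives −5q + 5 = 3q + 1 ⇒ q = 1/2.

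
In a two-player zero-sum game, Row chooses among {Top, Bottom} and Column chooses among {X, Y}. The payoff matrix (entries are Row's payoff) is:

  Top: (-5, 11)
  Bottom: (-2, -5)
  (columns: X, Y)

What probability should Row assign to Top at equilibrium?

3/19

Row minima: Top → -5, Bottom → -5; maximin = -5.
Column maxima: X → -2, Y → 11; minimax = -2.
-5 ≠ -2, so there is no saddle point; optimal play is mixed.
Let Row play Top with probability p. Expected payoff against X: (-5)p + (-2)(1−p) = −3p − 2; against Y: 11p + (-5)(1−p) = 16p − 5.
Setting these equal: −3p − 2 = 16p − 5 ⇒ −19p = -3 ⇒ p = 3/19, and the value is (-3)·(3/19) − 2 = -47/19.
For Column: with q = P(X), equating Top's and Bottom's payoffs gives −16q + 11 = 3q − 5 ⇒ q = 16/19.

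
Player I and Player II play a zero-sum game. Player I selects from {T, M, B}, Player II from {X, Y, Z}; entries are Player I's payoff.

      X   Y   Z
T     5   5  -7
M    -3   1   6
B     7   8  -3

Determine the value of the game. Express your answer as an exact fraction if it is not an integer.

33/19

Row minima: T → -7, M → -3, B → -3; maximin = -3.
Column maxima: X → 7, Y → 8, Z → 6; minimax = 6.
-3 ≠ 6, so there is no saddle point; optimal play is mixed.
T is strictly dominated by B, so Player I never plays it.
With T eliminated, Y is strictly dominated by X (it gives Player I strictly more in every remaining row), so Player II never plays it.
On the remaining 2×2 (M, B vs X, Z):
Let Player I play M with probability p. Expected payoff against X: (-3)p + 7(1−p) = −10p + 7; against Z: 6p + (-3)(1−p) = 9p − 3.
Setting these equal: −10p + 7 = 9p − 3 ⇒ −19p = -10 ⇒ p = 10/19, and the value is (-10)·(10/19) + 7 = 33/19.
For Player II: with q = P(X), equating M's and B's payoffs gives −9q + 6 = 10q − 3 ⇒ q = 9/19.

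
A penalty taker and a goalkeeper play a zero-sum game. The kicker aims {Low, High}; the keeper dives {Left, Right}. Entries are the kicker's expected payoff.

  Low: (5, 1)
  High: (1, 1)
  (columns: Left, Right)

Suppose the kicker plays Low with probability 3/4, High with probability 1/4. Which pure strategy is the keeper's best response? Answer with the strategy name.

If the keeper plays Left, the kicker's expected payoff is (3/4)·5 + (1/4)·1 = 4.
If the keeper plays Right, the kicker's expected payoff is (3/4)·1 + (1/4)·1 = 1.
The keeper minimizes the kicker's payoff; the smallest is 1, so the best response is Right.

Right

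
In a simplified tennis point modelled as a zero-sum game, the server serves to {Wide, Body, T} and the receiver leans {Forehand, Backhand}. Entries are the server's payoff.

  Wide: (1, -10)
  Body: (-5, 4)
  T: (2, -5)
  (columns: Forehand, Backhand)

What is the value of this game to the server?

Row minima: Wide → -10, Body → -5, T → -5; maximin = -5.
Column maxima: Forehand → 2, Backhand → 4; minimax = 2.
-5 ≠ 2, so there is no saddle point; optimal play is mixed.
Wide is strictly dominated by T, so the server never plays it.
On the remaining 2×2 (Body, T vs Forehand, Backhand):
Let the server play Body with probability p. Expected payoff against Forehand: (-5)p + 2(1−p) = −7p + 2; against Backhand: 4p + (-5)(1−p) = 9p − 5.
Setting these equal: −7p + 2 = 9p − 5 ⇒ −16p = -7 ⇒ p = 7/16, and the value is (-7)·(7/16) + 2 = -17/16.
For the receiver: with q = P(Forehand), equating Body's and T's payoffs gives −9q + 4 = 7q − 5 ⇒ q = 9/16.

-17/16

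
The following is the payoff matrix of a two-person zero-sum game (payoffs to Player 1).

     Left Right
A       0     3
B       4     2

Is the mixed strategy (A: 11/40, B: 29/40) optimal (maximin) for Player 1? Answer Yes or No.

No

Against Left this mix gives (11/40)·0 + (29/40)·4 = 29/10.
Against Right this mix gives (11/40)·3 + (29/40)·2 = 91/40.
Player 2 will play Right, holding Player 1 to 91/40. Shifting weight toward the row that does better against Right would raise this floor (the equalizing mix achieves 12/5 against both Right and Left), so the proposed strategy is not optimal.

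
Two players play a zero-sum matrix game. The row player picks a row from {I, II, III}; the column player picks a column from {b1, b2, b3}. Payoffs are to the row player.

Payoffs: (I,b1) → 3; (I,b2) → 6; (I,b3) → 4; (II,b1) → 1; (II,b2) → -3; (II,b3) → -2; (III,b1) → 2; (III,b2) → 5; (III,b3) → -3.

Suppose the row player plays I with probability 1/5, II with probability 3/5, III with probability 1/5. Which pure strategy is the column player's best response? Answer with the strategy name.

b3

If the column player plays b1, the row player's expected payoff is (1/5)·3 + (3/5)·1 + (1/5)·2 = 8/5.
If the column player plays b2, the row player's expected payoff is (1/5)·6 + (3/5)·(-3) + (1/5)·5 = 2/5.
If the column player plays b3, the row player's expected payoff is (1/5)·4 + (3/5)·(-2) + (1/5)·(-3) = -1.
The column player minimizes the row player's payoff; the smallest is -1, so the best response is b3.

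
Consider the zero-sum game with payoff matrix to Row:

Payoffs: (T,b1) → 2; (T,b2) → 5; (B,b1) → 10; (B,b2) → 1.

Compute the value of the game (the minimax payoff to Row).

4

Row minima: T → 2, B → 1; maximin = 2.
Column maxima: b1 → 10, b2 → 5; minimax = 5.
2 ≠ 5, so there is no saddle point; optimal play is mixed.
Let Row play T with probability p. Expected payoff against b1: 2p + 10(1−p) = −8p + 10; against b2: 5p + 1(1−p) = 4p + 1.
Setting these equal: −8p + 10 = 4p + 1 ⇒ −12p = -9 ⇒ p = 3/4, and the value is (-8)·(3/4) + 10 = 4.
For Column: with q = P(b1), equating T's and B's payoffs gives −3q + 5 = 9q + 1 ⇒ q = 1/3.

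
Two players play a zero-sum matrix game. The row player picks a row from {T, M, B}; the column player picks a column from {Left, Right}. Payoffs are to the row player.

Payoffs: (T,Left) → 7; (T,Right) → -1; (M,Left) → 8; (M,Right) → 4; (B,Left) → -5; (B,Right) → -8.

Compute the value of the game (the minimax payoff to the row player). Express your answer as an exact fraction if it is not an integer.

4

Row minima: T → -1, M → 4, B → -8; maximin = 4.
Column maxima: Left → 8, Right → 4; minimax = 4.
Since maximin = minimax = 4, there is a saddle point and the value is 4.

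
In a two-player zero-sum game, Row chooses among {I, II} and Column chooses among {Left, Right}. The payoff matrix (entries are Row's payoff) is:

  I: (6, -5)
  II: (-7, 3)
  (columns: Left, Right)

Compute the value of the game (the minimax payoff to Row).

-17/21

Row minima: I → -5, II → -7; maximin = -5.
Column maxima: Left → 6, Right → 3; minimax = 3.
-5 ≠ 3, so there is no saddle point; optimal play is mixed.
Let Row play I with probability p. Expected payoff against Left: 6p + (-7)(1−p) = 13p − 7; against Right: (-5)p + 3(1−p) = −8p + 3.
Setting these equal: 13p − 7 = −8p + 3 ⇒ 21p = 10 ⇒ p = 10/21, and the value is (13)·(10/21) − 7 = -17/21.
For Column: with q = P(Left), equating I's and II's payoffs gives 11q − 5 = −10q + 3 ⇒ q = 8/21.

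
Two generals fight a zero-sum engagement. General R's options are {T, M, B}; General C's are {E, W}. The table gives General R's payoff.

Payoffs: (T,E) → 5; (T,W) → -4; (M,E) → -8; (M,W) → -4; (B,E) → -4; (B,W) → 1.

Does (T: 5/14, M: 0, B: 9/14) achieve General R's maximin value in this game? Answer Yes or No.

Yes

Against E this mix gives (5/14)·5 + (9/14)·(-4) = -11/14.
Against W this mix gives (5/14)·(-4) + (9/14)·1 = -11/14.
All of General C's active replies (E, W) yield -11/14, and no column does worse for General R. The mix makes General C indifferent and guarantees -11/14, so it is optimal.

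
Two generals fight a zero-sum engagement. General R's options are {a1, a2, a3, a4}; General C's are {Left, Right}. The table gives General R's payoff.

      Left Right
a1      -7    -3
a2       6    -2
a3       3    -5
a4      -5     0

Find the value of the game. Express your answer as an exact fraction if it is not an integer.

Row minima: a1 → -7, a2 → -2, a3 → -5, a4 → -5; maximin = -2.
Column maxima: Left → 6, Right → 0; minimax = 0.
-2 ≠ 0, so there is no saddle point; optimal play is mixed.
a1 is strictly dominated by a2, so General R never plays it.
a3 is strictly dominated by a2, so General R never plays it.
On the remaining 2×2 (a2, a4 vs Left, Right):
Let General R play a2 with probability p. Expected payoff against Left: 6p + (-5)(1−p) = 11p − 5; against Right: (-2)p + 0(1−p) = −2p.
Setting these equal: 11p − 5 = −2p ⇒ 13p = 5 ⇒ p = 5/13, and the value is (11)·(5/13) − 5 = -10/13.
For General C: with q = P(Left), equating a2's and a4's payoffs gives 8q − 2 = −5q ⇒ q = 2/13.

-10/13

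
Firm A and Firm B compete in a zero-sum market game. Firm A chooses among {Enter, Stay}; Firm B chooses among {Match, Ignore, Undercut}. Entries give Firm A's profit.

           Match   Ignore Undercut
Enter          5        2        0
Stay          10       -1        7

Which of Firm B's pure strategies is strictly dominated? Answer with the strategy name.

Match

Ignore holds Firm A's payoff strictly below Match in every row: 2 < 5, -1 < 10.
So Match is strictly dominated for Firm B.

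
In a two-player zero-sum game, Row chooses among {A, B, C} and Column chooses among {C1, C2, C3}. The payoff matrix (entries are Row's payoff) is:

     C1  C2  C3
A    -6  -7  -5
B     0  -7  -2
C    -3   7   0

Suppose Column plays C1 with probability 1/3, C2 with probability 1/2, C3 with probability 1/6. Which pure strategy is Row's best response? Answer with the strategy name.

Expected payoff of A: (1/3)·(-6) + (1/2)·(-7) + (1/6)·(-5) = -19/3.
Expected payoff of B: (1/3)·0 + (1/2)·(-7) + (1/6)·(-2) = -23/6.
Expected payoff of C: (1/3)·(-3) + (1/2)·7 + (1/6)·0 = 5/2.
The largest is 5/2, so Row's best response is C.

C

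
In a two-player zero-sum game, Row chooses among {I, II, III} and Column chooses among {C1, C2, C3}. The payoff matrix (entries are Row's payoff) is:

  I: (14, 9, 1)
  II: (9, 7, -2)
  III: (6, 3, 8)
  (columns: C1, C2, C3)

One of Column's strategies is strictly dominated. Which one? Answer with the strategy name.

C1

C2 holds Row's payoff strictly below C1 in every row: 9 < 14, 7 < 9, 3 < 6.
So C1 is strictly dominated for Column.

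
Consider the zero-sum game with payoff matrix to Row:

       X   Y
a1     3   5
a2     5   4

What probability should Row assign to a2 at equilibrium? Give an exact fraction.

Row minima: a1 → 3, a2 → 4; maximin = 4.
Column maxima: X → 5, Y → 5; minimax = 5.
4 ≠ 5, so there is no saddle point; optimal play is mixed.
Let Row play a1 with probability p. Expected payoff against X: 3p + 5(1−p) = −2p + 5; against Y: 5p + 4(1−p) = p + 4.
Setting these equal: −2p + 5 = p + 4 ⇒ −3p = -1 ⇒ p = 1/3, and the value is (-2)·(1/3) + 5 = 13/3.
For Column: with q = P(X), equating a1's and a2's payoffs gives −2q + 5 = q + 4 ⇒ q = 1/3.

2/3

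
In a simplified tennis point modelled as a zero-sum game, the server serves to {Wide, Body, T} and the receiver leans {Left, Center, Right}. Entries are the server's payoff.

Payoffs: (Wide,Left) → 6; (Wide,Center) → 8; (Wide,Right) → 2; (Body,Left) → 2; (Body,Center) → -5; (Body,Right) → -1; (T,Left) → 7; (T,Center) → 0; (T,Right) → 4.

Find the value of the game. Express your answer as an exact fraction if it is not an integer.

16/5

Row minima: Wide → 2, Body → -5, T → 0; maximin = 2.
Column maxima: Left → 7, Center → 8, Right → 4; minimax = 4.
2 ≠ 4, so there is no saddle point; optimal play is mixed.
Body is strictly dominated by Wide, so the server never plays it.
Left is strictly dominated by Right (it gives the server strictly more in every row), so the receiver never plays it.
On the remaining 2×2 (Wide, T vs Center, Right):
Let the server play Wide with probability p. Expected payoff against Center: 8p + 0(1−p) = 8p; against Right: 2p + 4(1−p) = −2p + 4.
Setting these equal: 8p = −2p + 4 ⇒ 10p = 4 ⇒ p = 2/5, and the value is (8)·(2/5) = 16/5.
For the receiver: with q = P(Center), equating Wide's and T's payoffs gives 6q + 2 = −4q + 4 ⇒ q = 1/5.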